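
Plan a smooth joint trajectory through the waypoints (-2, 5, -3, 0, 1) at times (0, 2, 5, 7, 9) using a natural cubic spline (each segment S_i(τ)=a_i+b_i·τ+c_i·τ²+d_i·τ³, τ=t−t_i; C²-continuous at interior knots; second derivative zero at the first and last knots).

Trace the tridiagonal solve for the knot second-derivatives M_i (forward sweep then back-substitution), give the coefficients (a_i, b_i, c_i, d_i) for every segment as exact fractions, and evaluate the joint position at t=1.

Δ: Δ0=7/2, Δ1=-8/3, Δ2=3/2, Δ3=1/2
row 1: diag=10, rhs=-37; c'=3/10, d'=-37/10
row 2: denom=10−3·3/10=91/10; d'=(25−3·-37/10)/(91/10)=361/91
row 3: denom=8−2·20/91=688/91; d'=(-6−2·361/91)/(688/91)=-317/172
back: M3=-317/172
back: M2=361/91−20/91·-317/172=188/43
back: M1=-37/10−3/10·188/43=-431/86
M: M0=0, M1=-431/86, M2=188/43, M3=-317/172, M4=0
seg 0: a=-2, c=M0/2=0, d=(M1−M0)/(6·2)=-431/1032, b=Δ0−h0·(2M0+M1)/6=667/129
seg 1: a=5, c=M1/2=-431/172, d=(M2−M1)/(6·3)=269/516, b=Δ1−h1·(2M1+M2)/6=41/258
seg 2: a=-3, c=M2/2=94/43, d=(M3−M2)/(6·2)=-1069/2064, b=Δ2−h2·(2M2+M3)/6=-413/516
seg 3: a=0, c=M3/2=-317/344, d=(M4−M3)/(6·2)=317/2064, b=Δ3−h3·(2M3+M4)/6=223/129
t_q=1 → seg 0, τ=1; S=-2+667/129·τ+0·τ²+-431/1032·τ³=947/344

  seg 0: a=-2 b=667/129 c=0 d=-431/1032
  seg 1: a=5 b=41/258 c=-431/172 d=269/516
  seg 2: a=-3 b=-413/516 c=94/43 d=-1069/2064
  seg 3: a=0 b=223/129 c=-317/344 d=317/2064
S(1) = 947/344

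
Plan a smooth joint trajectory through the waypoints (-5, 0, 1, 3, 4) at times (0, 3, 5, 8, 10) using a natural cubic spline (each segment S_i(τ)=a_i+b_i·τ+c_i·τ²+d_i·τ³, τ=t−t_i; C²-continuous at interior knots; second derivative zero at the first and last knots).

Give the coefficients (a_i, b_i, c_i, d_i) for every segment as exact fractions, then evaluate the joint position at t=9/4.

  seg 0: a=-5 b=3563/1740 c=0 d=-221/5220
  seg 1: a=0 b=787/870 c=-221/580 d=311/3480
  seg 2: a=1 b=197/435 c=9/58 d=-73/2610
  seg 3: a=3 b=547/870 c=-14/145 d=7/435
S(9/4) = -32477/37120

Δ: Δ0=5/3, Δ1=1/2, Δ2=2/3, Δ3=1/2
row 1: diag=10, rhs=-7; c'=1/5, d'=-7/10
row 2: denom=10−2·1/5=48/5; d'=(1−2·-7/10)/(48/5)=1/4
row 3: denom=10−3·5/16=145/16; d'=(-1−3·1/4)/(145/16)=-28/145
back: M3=-28/145
back: M2=1/4−5/16·-28/145=9/29
back: M1=-7/10−1/5·9/29=-221/290
M: M0=0, M1=-221/290, M2=9/29, M3=-28/145, M4=0
seg 0: a=-5, c=M0/2=0, d=(M1−M0)/(6·3)=-221/5220, b=Δ0−h0·(2M0+M1)/6=3563/1740
seg 1: a=0, c=M1/2=-221/580, d=(M2−M1)/(6·2)=311/3480, b=Δ1−h1·(2M1+M2)/6=787/870
seg 2: a=1, c=M2/2=9/58, d=(M3−M2)/(6·3)=-73/2610, b=Δ2−h2·(2M2+M3)/6=197/435
seg 3: a=3, c=M3/2=-14/145, d=(M4−M3)/(6·2)=7/435, b=Δ3−h3·(2M3+M4)/6=547/870
t_q=9/4 → seg 0, τ=9/4; S=-5+3563/1740·τ+0·τ²+-221/5220·τ³=-32477/37120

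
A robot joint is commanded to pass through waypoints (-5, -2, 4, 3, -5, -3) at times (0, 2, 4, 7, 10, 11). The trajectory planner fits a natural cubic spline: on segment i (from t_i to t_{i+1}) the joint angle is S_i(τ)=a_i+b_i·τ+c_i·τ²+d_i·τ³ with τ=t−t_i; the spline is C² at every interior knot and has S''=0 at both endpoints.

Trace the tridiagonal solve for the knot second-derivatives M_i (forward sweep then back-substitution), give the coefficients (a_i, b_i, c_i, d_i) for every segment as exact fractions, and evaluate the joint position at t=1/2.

Δ: Δ0=3/2, Δ1=3, Δ2=-1/3, Δ3=-8/3, Δ4=2
row 1: diag=8, rhs=9; c'=1/4, d'=9/8
row 2: denom=10−2·1/4=19/2; d'=(-20−2·9/8)/(19/2)=-89/38
row 3: denom=12−3·6/19=210/19; d'=(-14−3·-89/38)/(210/19)=-53/84
row 4: denom=8−3·19/70=503/70; d'=(28−3·-53/84)/(503/70)=4185/1006
back: M4=4185/1006
back: M3=-53/84−19/70·4185/1006=-2656/1509
back: M2=-89/38−6/19·-2656/1509=-1797/1006
back: M1=9/8−1/4·-1797/1006=1581/1006
M: M0=0, M1=1581/1006, M2=-1797/1006, M3=-2656/1509, M4=4185/1006, M5=0
seg 0: a=-5, c=M0/2=0, d=(M1−M0)/(6·2)=527/4024, b=Δ0−h0·(2M0+M1)/6=491/503
seg 1: a=-2, c=M1/2=1581/2012, d=(M2−M1)/(6·2)=-563/2012, b=Δ1−h1·(2M1+M2)/6=2563/1006
seg 2: a=4, c=M2/2=-1797/2012, d=(M3−M2)/(6·3)=79/54324, b=Δ2−h2·(2M2+M3)/6=2347/1006
seg 3: a=3, c=M3/2=-1328/1509, d=(M4−M3)/(6·3)=17867/54324, b=Δ3−h3·(2M3+M4)/6=-6009/2012
seg 4: a=-5, c=M4/2=4185/2012, d=(M5−M4)/(6·1)=-1395/2012, b=Δ4−h4·(2M4+M5)/6=617/1006
t_q=1/2 → seg 0, τ=1/2; S=-5+491/503·τ+0·τ²+527/4024·τ³=-144721/32192

  seg 0: a=-5 b=491/503 c=0 d=527/4024
  seg 1: a=-2 b=2563/1006 c=1581/2012 d=-563/2012
  seg 2: a=4 b=2347/1006 c=-1797/2012 d=79/54324
  seg 3: a=3 b=-6009/2012 c=-1328/1509 d=17867/54324
  seg 4: a=-5 b=617/1006 c=4185/2012 d=-1395/2012
S(1/2) = -144721/32192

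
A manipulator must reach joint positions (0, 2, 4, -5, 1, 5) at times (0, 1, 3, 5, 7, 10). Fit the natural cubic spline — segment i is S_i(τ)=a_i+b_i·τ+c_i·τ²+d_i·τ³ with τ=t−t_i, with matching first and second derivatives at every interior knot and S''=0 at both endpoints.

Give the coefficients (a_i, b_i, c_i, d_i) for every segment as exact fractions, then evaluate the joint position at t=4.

  seg 0: a=0 b=1055/582 c=0 d=109/582
  seg 1: a=2 b=691/291 c=109/194 d=-727/1164
  seg 2: a=4 b=-836/291 c=-309/97 d=2761/2328
  seg 3: a=-5 b=-805/582 c=1525/388 d=-253/291
  seg 4: a=1 b=2273/582 c=-499/388 d=499/3492
S(4) = -677/776

Δ: Δ0=2, Δ1=1, Δ2=-9/2, Δ3=3, Δ4=4/3
row 1: diag=6, rhs=-6; c'=1/3, d'=-1
row 2: denom=8−2·1/3=22/3; d'=(-33−2·-1)/(22/3)=-93/22
row 3: denom=8−2·3/11=82/11; d'=(45−2·-93/22)/(82/11)=294/41
row 4: denom=10−2·11/41=388/41; d'=(-10−2·294/41)/(388/41)=-499/194
back: M4=-499/194
back: M3=294/41−11/41·-499/194=1525/194
back: M2=-93/22−3/11·1525/194=-618/97
back: M1=-1−1/3·-618/97=109/97
M: M0=0, M1=109/97, M2=-618/97, M3=1525/194, M4=-499/194, M5=0
seg 0: a=0, c=M0/2=0, d=(M1−M0)/(6·1)=109/582, b=Δ0−h0·(2M0+M1)/6=1055/582
seg 1: a=2, c=M1/2=109/194, d=(M2−M1)/(6·2)=-727/1164, b=Δ1−h1·(2M1+M2)/6=691/291
seg 2: a=4, c=M2/2=-309/97, d=(M3−M2)/(6·2)=2761/2328, b=Δ2−h2·(2M2+M3)/6=-836/291
seg 3: a=-5, c=M3/2=1525/388, d=(M4−M3)/(6·2)=-253/291, b=Δ3−h3·(2M3+M4)/6=-805/582
seg 4: a=1, c=M4/2=-499/388, d=(M5−M4)/(6·3)=499/3492, b=Δ4−h4·(2M4+M5)/6=2273/582
t_q=4 → seg 2, τ=1; S=4+-836/291·τ+-309/97·τ²+2761/2328·τ³=-677/776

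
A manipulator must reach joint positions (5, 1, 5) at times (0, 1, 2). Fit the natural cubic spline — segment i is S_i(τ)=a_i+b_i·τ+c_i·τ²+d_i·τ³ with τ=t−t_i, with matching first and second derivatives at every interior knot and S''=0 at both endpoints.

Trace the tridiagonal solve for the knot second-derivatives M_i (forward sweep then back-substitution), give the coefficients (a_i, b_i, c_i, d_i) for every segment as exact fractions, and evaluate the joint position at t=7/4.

Δ: Δ0=-4, Δ1=4
row 1: diag=4, rhs=48; c'=1/4, d'=12
back: M1=12
M: M0=0, M1=12, M2=0
seg 0: a=5, c=M0/2=0, d=(M1−M0)/(6·1)=2, b=Δ0−h0·(2M0+M1)/6=-6
seg 1: a=1, c=M1/2=6, d=(M2−M1)/(6·1)=-2, b=Δ1−h1·(2M1+M2)/6=0
t_q=7/4 → seg 1, τ=3/4; S=1+0·τ+6·τ²+-2·τ³=113/32

  seg 0: a=5 b=-6 c=0 d=2
  seg 1: a=1 b=0 c=6 d=-2
S(7/4) = 113/32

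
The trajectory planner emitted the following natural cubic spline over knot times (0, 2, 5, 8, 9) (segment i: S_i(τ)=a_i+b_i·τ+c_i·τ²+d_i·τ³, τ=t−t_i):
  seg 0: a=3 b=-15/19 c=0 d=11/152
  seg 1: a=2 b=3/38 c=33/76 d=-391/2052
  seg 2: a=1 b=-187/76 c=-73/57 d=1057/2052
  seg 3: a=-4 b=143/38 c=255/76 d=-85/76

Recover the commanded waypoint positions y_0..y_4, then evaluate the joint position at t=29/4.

y_0 = S_0(0) = a_0 = 3
y_1 = S_1(0) = a_1 = 2
y_2 = S_2(0) = a_2 = 1
y_3 = S_3(0) = a_3 = -4
y_4 = S_3(1) = 2
t_q=29/4 is in segment 2 (τ=9/4); S_2(τ)=-1319/256

y_0=3 y_1=2 y_2=1 y_3=-4 y_4=2
S(29/4) = -1319/256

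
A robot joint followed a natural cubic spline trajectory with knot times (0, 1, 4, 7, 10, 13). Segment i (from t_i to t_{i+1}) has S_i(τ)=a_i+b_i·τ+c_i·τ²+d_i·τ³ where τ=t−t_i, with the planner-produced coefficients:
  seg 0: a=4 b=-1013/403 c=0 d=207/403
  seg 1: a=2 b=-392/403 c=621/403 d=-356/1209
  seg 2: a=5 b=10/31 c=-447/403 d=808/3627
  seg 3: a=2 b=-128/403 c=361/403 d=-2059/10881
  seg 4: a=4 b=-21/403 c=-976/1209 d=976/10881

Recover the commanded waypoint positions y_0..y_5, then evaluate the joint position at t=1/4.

y_0=4 y_1=2 y_2=5 y_3=2 y_4=4 y_5=-1
S(1/4) = 87167/25792

y_0 = S_0(0) = a_0 = 4
y_1 = S_1(0) = a_1 = 2
y_2 = S_2(0) = a_2 = 5
y_3 = S_3(0) = a_3 = 2
y_4 = S_4(0) = a_4 = 4
y_5 = S_4(3) = -1
t_q=1/4 is in segment 0 (τ=1/4); S_0(τ)=87167/25792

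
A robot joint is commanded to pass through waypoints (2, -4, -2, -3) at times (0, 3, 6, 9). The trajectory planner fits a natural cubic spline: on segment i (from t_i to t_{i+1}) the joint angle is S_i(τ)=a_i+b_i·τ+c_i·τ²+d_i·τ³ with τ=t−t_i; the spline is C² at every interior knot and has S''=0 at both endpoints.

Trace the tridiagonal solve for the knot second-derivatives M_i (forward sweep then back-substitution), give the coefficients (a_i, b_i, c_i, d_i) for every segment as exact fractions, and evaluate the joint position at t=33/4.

Δ: Δ0=-2, Δ1=2/3, Δ2=-1/3
row 1: diag=12, rhs=16; c'=1/4, d'=4/3
row 2: denom=12−3·1/4=45/4; d'=(-6−3·4/3)/(45/4)=-8/9
back: M2=-8/9
back: M1=4/3−1/4·-8/9=14/9
M: M0=0, M1=14/9, M2=-8/9, M3=0
seg 0: a=2, c=M0/2=0, d=(M1−M0)/(6·3)=7/81, b=Δ0−h0·(2M0+M1)/6=-25/9
seg 1: a=-4, c=M1/2=7/9, d=(M2−M1)/(6·3)=-11/81, b=Δ1−h1·(2M1+M2)/6=-4/9
seg 2: a=-2, c=M2/2=-4/9, d=(M3−M2)/(6·3)=4/81, b=Δ2−h2·(2M2+M3)/6=5/9
t_q=33/4 → seg 2, τ=9/4; S=-2+5/9·τ+-4/9·τ²+4/81·τ³=-39/16

  seg 0: a=2 b=-25/9 c=0 d=7/81
  seg 1: a=-4 b=-4/9 c=7/9 d=-11/81
  seg 2: a=-2 b=5/9 c=-4/9 d=4/81
S(33/4) = -39/16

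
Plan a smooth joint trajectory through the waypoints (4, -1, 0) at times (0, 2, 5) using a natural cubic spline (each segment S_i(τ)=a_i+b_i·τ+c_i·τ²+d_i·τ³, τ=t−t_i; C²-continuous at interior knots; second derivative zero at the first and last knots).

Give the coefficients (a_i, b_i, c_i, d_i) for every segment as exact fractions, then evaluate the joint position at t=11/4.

  seg 0: a=4 b=-46/15 c=0 d=17/120
  seg 1: a=-1 b=-41/30 c=17/20 d=-17/180
S(11/4) = -2031/1280

Δ: Δ0=-5/2, Δ1=1/3
row 1: diag=10, rhs=17; c'=3/10, d'=17/10
back: M1=17/10
M: M0=0, M1=17/10, M2=0
seg 0: a=4, c=M0/2=0, d=(M1−M0)/(6·2)=17/120, b=Δ0−h0·(2M0+M1)/6=-46/15
seg 1: a=-1, c=M1/2=17/20, d=(M2−M1)/(6·3)=-17/180, b=Δ1−h1·(2M1+M2)/6=-41/30
t_q=11/4 → seg 1, τ=3/4; S=-1+-41/30·τ+17/20·τ²+-17/180·τ³=-2031/1280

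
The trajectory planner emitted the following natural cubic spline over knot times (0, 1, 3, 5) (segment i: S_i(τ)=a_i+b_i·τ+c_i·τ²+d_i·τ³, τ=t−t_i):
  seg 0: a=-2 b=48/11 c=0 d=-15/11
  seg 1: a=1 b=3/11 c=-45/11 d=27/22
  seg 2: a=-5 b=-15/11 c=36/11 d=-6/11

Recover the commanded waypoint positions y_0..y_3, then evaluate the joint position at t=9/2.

y_0 = S_0(0) = a_0 = -2
y_1 = S_1(0) = a_1 = 1
y_2 = S_2(0) = a_2 = -5
y_3 = S_2(2) = 1
t_q=9/2 is in segment 2 (τ=3/2); S_2(τ)=-67/44

y_0=-2 y_1=1 y_2=-5 y_3=1
S(9/2) = -67/44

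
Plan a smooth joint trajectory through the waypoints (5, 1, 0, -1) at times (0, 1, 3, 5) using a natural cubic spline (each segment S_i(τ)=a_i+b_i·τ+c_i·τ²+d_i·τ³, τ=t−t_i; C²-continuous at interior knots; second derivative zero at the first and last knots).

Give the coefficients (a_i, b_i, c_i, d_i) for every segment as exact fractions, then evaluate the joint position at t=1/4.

  seg 0: a=5 b=-51/11 c=0 d=7/11
  seg 1: a=1 b=-30/11 c=21/11 d=-35/88
  seg 2: a=0 b=3/22 c=-21/44 d=7/88
S(1/4) = 2711/704

Δ: Δ0=-4, Δ1=-1/2, Δ2=-1/2
row 1: diag=6, rhs=21; c'=1/3, d'=7/2
row 2: denom=8−2·1/3=22/3; d'=(0−2·7/2)/(22/3)=-21/22
back: M2=-21/22
back: M1=7/2−1/3·-21/22=42/11
M: M0=0, M1=42/11, M2=-21/22, M3=0
seg 0: a=5, c=M0/2=0, d=(M1−M0)/(6·1)=7/11, b=Δ0−h0·(2M0+M1)/6=-51/11
seg 1: a=1, c=M1/2=21/11, d=(M2−M1)/(6·2)=-35/88, b=Δ1−h1·(2M1+M2)/6=-30/11
seg 2: a=0, c=M2/2=-21/44, d=(M3−M2)/(6·2)=7/88, b=Δ2−h2·(2M2+M3)/6=3/22
t_q=1/4 → seg 0, τ=1/4; S=5+-51/11·τ+0·τ²+7/11·τ³=2711/704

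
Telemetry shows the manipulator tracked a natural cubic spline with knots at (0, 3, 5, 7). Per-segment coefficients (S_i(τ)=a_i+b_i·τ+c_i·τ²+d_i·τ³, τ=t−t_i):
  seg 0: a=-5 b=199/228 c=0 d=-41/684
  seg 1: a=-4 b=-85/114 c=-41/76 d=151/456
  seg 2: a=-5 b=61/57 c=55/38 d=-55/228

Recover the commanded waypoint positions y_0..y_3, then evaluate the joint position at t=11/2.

y_0 = S_0(0) = a_0 = -5
y_1 = S_1(0) = a_1 = -4
y_2 = S_2(0) = a_2 = -5
y_3 = S_2(2) = 1
t_q=11/2 is in segment 2 (τ=1/2); S_2(τ)=-2513/608

y_0=-5 y_1=-4 y_2=-5 y_3=1
S(11/2) = -2513/608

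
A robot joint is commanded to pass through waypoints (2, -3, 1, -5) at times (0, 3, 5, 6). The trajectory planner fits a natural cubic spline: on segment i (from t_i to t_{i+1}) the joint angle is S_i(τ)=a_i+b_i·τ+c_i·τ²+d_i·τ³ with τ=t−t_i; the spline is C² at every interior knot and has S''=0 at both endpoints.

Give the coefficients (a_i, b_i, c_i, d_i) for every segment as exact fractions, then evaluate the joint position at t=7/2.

  seg 0: a=2 b=-311/84 c=0 d=19/84
  seg 1: a=-3 b=101/42 c=57/28 d=-47/42
  seg 2: a=1 b=-121/42 c=-131/28 d=131/84
S(7/2) = -10/7

Δ: Δ0=-5/3, Δ1=2, Δ2=-6
row 1: diag=10, rhs=22; c'=1/5, d'=11/5
row 2: denom=6−2·1/5=28/5; d'=(-48−2·11/5)/(28/5)=-131/14
back: M2=-131/14
back: M1=11/5−1/5·-131/14=57/14
M: M0=0, M1=57/14, M2=-131/14, M3=0
seg 0: a=2, c=M0/2=0, d=(M1−M0)/(6·3)=19/84, b=Δ0−h0·(2M0+M1)/6=-311/84
seg 1: a=-3, c=M1/2=57/28, d=(M2−M1)/(6·2)=-47/42, b=Δ1−h1·(2M1+M2)/6=101/42
seg 2: a=1, c=M2/2=-131/28, d=(M3−M2)/(6·1)=131/84, b=Δ2−h2·(2M2+M3)/6=-121/42
t_q=7/2 → seg 1, τ=1/2; S=-3+101/42·τ+57/28·τ²+-47/42·τ³=-10/7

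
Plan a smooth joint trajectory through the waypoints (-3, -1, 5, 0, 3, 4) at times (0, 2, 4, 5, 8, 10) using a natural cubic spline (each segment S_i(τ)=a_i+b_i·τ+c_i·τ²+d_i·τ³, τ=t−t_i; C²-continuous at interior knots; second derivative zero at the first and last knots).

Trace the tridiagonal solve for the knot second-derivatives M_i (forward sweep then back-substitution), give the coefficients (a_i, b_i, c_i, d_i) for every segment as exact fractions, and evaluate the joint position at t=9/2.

Δ: Δ0=1, Δ1=3, Δ2=-5, Δ3=1, Δ4=1/2
row 1: diag=8, rhs=12; c'=1/4, d'=3/2
row 2: denom=6−2·1/4=11/2; d'=(-48−2·3/2)/(11/2)=-102/11
row 3: denom=8−1·2/11=86/11; d'=(36−1·-102/11)/(86/11)=249/43
row 4: denom=10−3·33/86=761/86; d'=(-3−3·249/43)/(761/86)=-1752/761
back: M4=-1752/761
back: M3=249/43−33/86·-1752/761=5079/761
back: M2=-102/11−2/11·5079/761=-7980/761
back: M1=3/2−1/4·-7980/761=6273/1522
M: M0=0, M1=6273/1522, M2=-7980/761, M3=5079/761, M4=-1752/761, M5=0
seg 0: a=-3, c=M0/2=0, d=(M1−M0)/(6·2)=2091/6088, b=Δ0−h0·(2M0+M1)/6=-569/1522
seg 1: a=-1, c=M1/2=6273/3044, d=(M2−M1)/(6·2)=-7411/6088, b=Δ1−h1·(2M1+M2)/6=2852/761
seg 2: a=5, c=M2/2=-3990/761, d=(M3−M2)/(6·1)=4353/1522, b=Δ2−h2·(2M2+M3)/6=-3983/1522
seg 3: a=0, c=M3/2=5079/1522, d=(M4−M3)/(6·3)=-759/1522, b=Δ3−h3·(2M3+M4)/6=-3442/761
seg 4: a=3, c=M4/2=-876/761, d=(M5−M4)/(6·2)=146/761, b=Δ4−h4·(2M4+M5)/6=3097/1522
t_q=9/2 → seg 2, τ=1/2; S=5+-3983/1522·τ+-3990/761·τ²+4353/1522·τ³=33341/12176

  seg 0: a=-3 b=-569/1522 c=0 d=2091/6088
  seg 1: a=-1 b=2852/761 c=6273/3044 d=-7411/6088
  seg 2: a=5 b=-3983/1522 c=-3990/761 d=4353/1522
  seg 3: a=0 b=-3442/761 c=5079/1522 d=-759/1522
  seg 4: a=3 b=3097/1522 c=-876/761 d=146/761
S(9/2) = 33341/12176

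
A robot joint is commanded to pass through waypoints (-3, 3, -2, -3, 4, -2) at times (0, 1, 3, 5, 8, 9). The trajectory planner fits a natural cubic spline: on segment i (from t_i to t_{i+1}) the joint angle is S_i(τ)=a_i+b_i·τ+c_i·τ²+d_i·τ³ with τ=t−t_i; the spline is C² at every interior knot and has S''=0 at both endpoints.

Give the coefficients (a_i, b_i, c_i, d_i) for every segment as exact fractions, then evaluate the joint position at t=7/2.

  seg 0: a=-3 b=16681/2199 c=0 d=-3487/2199
  seg 1: a=3 b=6220/2199 c=-3487/733 d=18409/17592
  seg 2: a=-2 b=-16021/4398 c=4461/2932 d=439/17592
  seg 3: a=-3 b=6031/2199 c=1225/733 d=-1325/2199
  seg 4: a=4 b=-7694/2199 c=-2750/733 d=2750/2199
S(7/2) = -161279/46912

Δ: Δ0=6, Δ1=-5/2, Δ2=-1/2, Δ3=7/3, Δ4=-6
row 1: diag=6, rhs=-51; c'=1/3, d'=-17/2
row 2: denom=8−2·1/3=22/3; d'=(12−2·-17/2)/(22/3)=87/22
row 3: denom=10−2·3/11=104/11; d'=(17−2·87/22)/(104/11)=25/26
row 4: denom=8−3·33/104=733/104; d'=(-50−3·25/26)/(733/104)=-5500/733
back: M4=-5500/733
back: M3=25/26−33/104·-5500/733=2450/733
back: M2=87/22−3/11·2450/733=4461/1466
back: M1=-17/2−1/3·4461/1466=-6974/733
M: M0=0, M1=-6974/733, M2=4461/1466, M3=2450/733, M4=-5500/733, M5=0
seg 0: a=-3, c=M0/2=0, d=(M1−M0)/(6·1)=-3487/2199, b=Δ0−h0·(2M0+M1)/6=16681/2199
seg 1: a=3, c=M1/2=-3487/733, d=(M2−M1)/(6·2)=18409/17592, b=Δ1−h1·(2M1+M2)/6=6220/2199
seg 2: a=-2, c=M2/2=4461/2932, d=(M3−M2)/(6·2)=439/17592, b=Δ2−h2·(2M2+M3)/6=-16021/4398
seg 3: a=-3, c=M3/2=1225/733, d=(M4−M3)/(6·3)=-1325/2199, b=Δ3−h3·(2M3+M4)/6=6031/2199
seg 4: a=4, c=M4/2=-2750/733, d=(M5−M4)/(6·1)=2750/2199, b=Δ4−h4·(2M4+M5)/6=-7694/2199
t_q=7/2 → seg 2, τ=1/2; S=-2+-16021/4398·τ+4461/2932·τ²+439/17592·τ³=-161279/46912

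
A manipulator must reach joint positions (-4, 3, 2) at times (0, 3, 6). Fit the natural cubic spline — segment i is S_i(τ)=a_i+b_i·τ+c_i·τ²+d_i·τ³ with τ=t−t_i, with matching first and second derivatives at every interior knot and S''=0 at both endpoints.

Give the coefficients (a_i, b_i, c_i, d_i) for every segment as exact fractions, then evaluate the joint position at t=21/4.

Δ: Δ0=7/3, Δ1=-1/3
row 1: diag=12, rhs=-16; c'=1/4, d'=-4/3
back: M1=-4/3
M: M0=0, M1=-4/3, M2=0
seg 0: a=-4, c=M0/2=0, d=(M1−M0)/(6·3)=-2/27, b=Δ0−h0·(2M0+M1)/6=3
seg 1: a=3, c=M1/2=-2/3, d=(M2−M1)/(6·3)=2/27, b=Δ1−h1·(2M1+M2)/6=1
t_q=21/4 → seg 1, τ=9/4; S=3+1·τ+-2/3·τ²+2/27·τ³=87/32

  seg 0: a=-4 b=3 c=0 d=-2/27
  seg 1: a=3 b=1 c=-2/3 d=2/27
S(21/4) = 87/32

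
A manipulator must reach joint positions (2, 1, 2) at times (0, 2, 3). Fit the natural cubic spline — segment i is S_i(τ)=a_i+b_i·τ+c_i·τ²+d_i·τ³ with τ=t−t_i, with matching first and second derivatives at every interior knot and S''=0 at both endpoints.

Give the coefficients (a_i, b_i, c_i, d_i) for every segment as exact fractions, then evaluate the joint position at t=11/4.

Δ: Δ0=-1/2, Δ1=1
row 1: diag=6, rhs=9; c'=1/6, d'=3/2
back: M1=3/2
M: M0=0, M1=3/2, M2=0
seg 0: a=2, c=M0/2=0, d=(M1−M0)/(6·2)=1/8, b=Δ0−h0·(2M0+M1)/6=-1
seg 1: a=1, c=M1/2=3/4, d=(M2−M1)/(6·1)=-1/4, b=Δ1−h1·(2M1+M2)/6=1/2
t_q=11/4 → seg 1, τ=3/4; S=1+1/2·τ+3/4·τ²+-1/4·τ³=433/256

  seg 0: a=2 b=-1 c=0 d=1/8
  seg 1: a=1 b=1/2 c=3/4 d=-1/4
S(11/4) = 433/256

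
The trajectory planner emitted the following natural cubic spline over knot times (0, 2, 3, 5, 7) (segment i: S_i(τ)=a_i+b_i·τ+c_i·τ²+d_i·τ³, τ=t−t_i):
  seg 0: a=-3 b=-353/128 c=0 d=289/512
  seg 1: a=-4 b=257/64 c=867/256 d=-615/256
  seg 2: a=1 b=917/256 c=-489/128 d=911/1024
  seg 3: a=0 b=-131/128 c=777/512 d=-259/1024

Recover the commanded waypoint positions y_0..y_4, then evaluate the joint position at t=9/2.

y_0 = S_0(0) = a_0 = -3
y_1 = S_1(0) = a_1 = -4
y_2 = S_2(0) = a_2 = 1
y_3 = S_3(0) = a_3 = 0
y_4 = S_3(2) = 2
t_q=9/2 is in segment 2 (τ=3/2); S_2(τ)=6389/8192

y_0=-3 y_1=-4 y_2=1 y_3=0 y_4=2
S(9/2) = 6389/8192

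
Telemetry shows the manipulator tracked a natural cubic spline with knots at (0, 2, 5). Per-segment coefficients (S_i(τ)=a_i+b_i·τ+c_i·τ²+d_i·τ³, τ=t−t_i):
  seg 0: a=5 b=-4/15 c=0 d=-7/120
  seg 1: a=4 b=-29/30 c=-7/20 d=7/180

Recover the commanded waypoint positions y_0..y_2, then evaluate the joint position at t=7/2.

y_0=5 y_1=4 y_2=-1
S(7/2) = 303/160

y_0 = S_0(0) = a_0 = 5
y_1 = S_1(0) = a_1 = 4
y_2 = S_1(3) = -1
t_q=7/2 is in segment 1 (τ=3/2); S_1(τ)=303/160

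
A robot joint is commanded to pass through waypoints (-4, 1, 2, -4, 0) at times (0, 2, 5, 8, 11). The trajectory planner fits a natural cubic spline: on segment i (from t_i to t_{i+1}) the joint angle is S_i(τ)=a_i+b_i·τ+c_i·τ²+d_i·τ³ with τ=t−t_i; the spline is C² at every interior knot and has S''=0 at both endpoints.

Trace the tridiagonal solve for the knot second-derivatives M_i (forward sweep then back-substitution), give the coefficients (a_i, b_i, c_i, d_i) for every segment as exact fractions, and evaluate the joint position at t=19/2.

  seg 0: a=-4 b=577/207 c=0 d=-119/1656
  seg 1: a=1 b=797/414 c=-119/276 d=-247/7452
  seg 2: a=2 b=-1289/828 c=-151/207 d=1445/7452
  seg 3: a=-4 b=-289/414 c=841/828 d=-841/7452
S(19/2) = -2313/736

Δ: Δ0=5/2, Δ1=1/3, Δ2=-2, Δ3=4/3
row 1: diag=10, rhs=-13; c'=3/10, d'=-13/10
row 2: denom=12−3·3/10=111/10; d'=(-14−3·-13/10)/(111/10)=-101/111
row 3: denom=12−3·10/37=414/37; d'=(20−3·-101/111)/(414/37)=841/414
back: M3=841/414
back: M2=-101/111−10/37·841/414=-302/207
back: M1=-13/10−3/10·-302/207=-119/138
M: M0=0, M1=-119/138, M2=-302/207, M3=841/414, M4=0
seg 0: a=-4, c=M0/2=0, d=(M1−M0)/(6·2)=-119/1656, b=Δ0−h0·(2M0+M1)/6=577/207
seg 1: a=1, c=M1/2=-119/276, d=(M2−M1)/(6·3)=-247/7452, b=Δ1−h1·(2M1+M2)/6=797/414
seg 2: a=2, c=M2/2=-151/207, d=(M3−M2)/(6·3)=1445/7452, b=Δ2−h2·(2M2+M3)/6=-1289/828
seg 3: a=-4, c=M3/2=841/828, d=(M4−M3)/(6·3)=-841/7452, b=Δ3−h3·(2M3+M4)/6=-289/414
t_q=19/2 → seg 3, τ=3/2; S=-4+-289/414·τ+841/828·τ²+-841/7452·τ³=-2313/736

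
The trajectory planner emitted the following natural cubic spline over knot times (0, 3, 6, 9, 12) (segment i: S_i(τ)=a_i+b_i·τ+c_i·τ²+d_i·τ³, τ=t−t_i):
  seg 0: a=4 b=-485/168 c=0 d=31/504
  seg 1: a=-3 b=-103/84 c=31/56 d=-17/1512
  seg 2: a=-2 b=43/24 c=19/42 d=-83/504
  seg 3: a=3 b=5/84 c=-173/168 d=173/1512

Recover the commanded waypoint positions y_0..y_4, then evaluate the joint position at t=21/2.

y_0 = S_0(0) = a_0 = 4
y_1 = S_1(0) = a_1 = -3
y_2 = S_2(0) = a_2 = -2
y_3 = S_3(0) = a_3 = 3
y_4 = S_3(3) = -3
t_q=21/2 is in segment 3 (τ=3/2); S_3(τ)=519/448

y_0=4 y_1=-3 y_2=-2 y_3=3 y_4=-3
S(21/2) = 519/448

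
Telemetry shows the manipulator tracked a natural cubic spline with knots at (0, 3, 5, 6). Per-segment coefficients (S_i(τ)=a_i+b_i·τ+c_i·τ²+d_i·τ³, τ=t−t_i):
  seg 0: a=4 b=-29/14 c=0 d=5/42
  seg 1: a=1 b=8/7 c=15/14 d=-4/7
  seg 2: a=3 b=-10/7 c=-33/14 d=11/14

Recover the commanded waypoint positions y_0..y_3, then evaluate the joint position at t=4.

y_0 = S_0(0) = a_0 = 4
y_1 = S_1(0) = a_1 = 1
y_2 = S_2(0) = a_2 = 3
y_3 = S_2(1) = 0
t_q=4 is in segment 1 (τ=1); S_1(τ)=37/14

y_0=4 y_1=1 y_2=3 y_3=0
S(4) = 37/14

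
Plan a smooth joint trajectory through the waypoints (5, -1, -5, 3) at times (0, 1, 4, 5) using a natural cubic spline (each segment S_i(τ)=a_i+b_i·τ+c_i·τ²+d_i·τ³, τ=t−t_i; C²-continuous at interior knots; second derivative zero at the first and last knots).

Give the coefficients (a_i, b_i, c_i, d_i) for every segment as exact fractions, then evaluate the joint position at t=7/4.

  seg 0: a=5 b=-1018/165 c=0 d=28/165
  seg 1: a=-1 b=-934/165 c=28/55 d=14/45
  seg 2: a=-5 b=956/165 c=182/55 d=-182/165
S(7/4) = -8497/1760

Δ: Δ0=-6, Δ1=-4/3, Δ2=8
row 1: diag=8, rhs=28; c'=3/8, d'=7/2
row 2: denom=8−3·3/8=55/8; d'=(56−3·7/2)/(55/8)=364/55
back: M2=364/55
back: M1=7/2−3/8·364/55=56/55
M: M0=0, M1=56/55, M2=364/55, M3=0
seg 0: a=5, c=M0/2=0, d=(M1−M0)/(6·1)=28/165, b=Δ0−h0·(2M0+M1)/6=-1018/165
seg 1: a=-1, c=M1/2=28/55, d=(M2−M1)/(6·3)=14/45, b=Δ1−h1·(2M1+M2)/6=-934/165
seg 2: a=-5, c=M2/2=182/55, d=(M3−M2)/(6·1)=-182/165, b=Δ2−h2·(2M2+M3)/6=956/165
t_q=7/4 → seg 1, τ=3/4; S=-1+-934/165·τ+28/55·τ²+14/45·τ³=-8497/1760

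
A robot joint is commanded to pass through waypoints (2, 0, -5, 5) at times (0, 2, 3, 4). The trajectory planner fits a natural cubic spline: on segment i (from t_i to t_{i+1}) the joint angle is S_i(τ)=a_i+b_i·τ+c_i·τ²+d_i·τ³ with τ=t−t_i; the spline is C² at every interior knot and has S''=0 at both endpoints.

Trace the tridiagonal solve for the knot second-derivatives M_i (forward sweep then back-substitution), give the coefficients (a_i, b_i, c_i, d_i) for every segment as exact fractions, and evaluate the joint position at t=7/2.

  seg 0: a=2 b=39/23 c=0 d=-31/46
  seg 1: a=0 b=-147/23 c=-93/23 d=125/23
  seg 2: a=-5 b=42/23 c=282/23 d=-94/23
S(7/2) = -141/92

Δ: Δ0=-1, Δ1=-5, Δ2=10
row 1: diag=6, rhs=-24; c'=1/6, d'=-4
row 2: denom=4−1·1/6=23/6; d'=(90−1·-4)/(23/6)=564/23
back: M2=564/23
back: M1=-4−1/6·564/23=-186/23
M: M0=0, M1=-186/23, M2=564/23, M3=0
seg 0: a=2, c=M0/2=0, d=(M1−M0)/(6·2)=-31/46, b=Δ0−h0·(2M0+M1)/6=39/23
seg 1: a=0, c=M1/2=-93/23, d=(M2−M1)/(6·1)=125/23, b=Δ1−h1·(2M1+M2)/6=-147/23
seg 2: a=-5, c=M2/2=282/23, d=(M3−M2)/(6·1)=-94/23, b=Δ2−h2·(2M2+M3)/6=42/23
t_q=7/2 → seg 2, τ=1/2; S=-5+42/23·τ+282/23·τ²+-94/23·τ³=-141/92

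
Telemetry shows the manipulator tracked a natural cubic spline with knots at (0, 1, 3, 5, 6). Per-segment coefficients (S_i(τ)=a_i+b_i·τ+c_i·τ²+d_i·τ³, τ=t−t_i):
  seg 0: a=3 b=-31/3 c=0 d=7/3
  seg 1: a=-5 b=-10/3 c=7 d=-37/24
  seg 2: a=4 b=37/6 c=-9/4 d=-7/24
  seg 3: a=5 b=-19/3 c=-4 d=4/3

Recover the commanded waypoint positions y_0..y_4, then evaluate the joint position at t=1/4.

y_0 = S_0(0) = a_0 = 3
y_1 = S_1(0) = a_1 = -5
y_2 = S_2(0) = a_2 = 4
y_3 = S_3(0) = a_3 = 5
y_4 = S_3(1) = -4
t_q=1/4 is in segment 0 (τ=1/4); S_0(τ)=29/64

y_0=3 y_1=-5 y_2=4 y_3=5 y_4=-4
S(1/4) = 29/64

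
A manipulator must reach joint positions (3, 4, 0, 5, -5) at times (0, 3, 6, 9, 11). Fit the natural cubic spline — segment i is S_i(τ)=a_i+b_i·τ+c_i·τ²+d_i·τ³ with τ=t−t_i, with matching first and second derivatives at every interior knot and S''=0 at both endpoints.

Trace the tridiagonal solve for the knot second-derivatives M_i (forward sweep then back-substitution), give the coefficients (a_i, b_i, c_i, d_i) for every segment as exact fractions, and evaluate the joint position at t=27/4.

Δ: Δ0=1/3, Δ1=-4/3, Δ2=5/3, Δ3=-5
row 1: diag=12, rhs=-10; c'=1/4, d'=-5/6
row 2: denom=12−3·1/4=45/4; d'=(18−3·-5/6)/(45/4)=82/45
row 3: denom=10−3·4/15=46/5; d'=(-40−3·82/45)/(46/5)=-341/69
back: M3=-341/69
back: M2=82/45−4/15·-341/69=650/207
back: M1=-5/6−1/4·650/207=-335/207
M: M0=0, M1=-335/207, M2=650/207, M3=-341/69, M4=0
seg 0: a=3, c=M0/2=0, d=(M1−M0)/(6·3)=-335/3726, b=Δ0−h0·(2M0+M1)/6=473/414
seg 1: a=4, c=M1/2=-335/414, d=(M2−M1)/(6·3)=985/3726, b=Δ1−h1·(2M1+M2)/6=-266/207
seg 2: a=0, c=M2/2=325/207, d=(M3−M2)/(6·3)=-1673/3726, b=Δ2−h2·(2M2+M3)/6=413/414
seg 3: a=5, c=M3/2=-341/138, d=(M4−M3)/(6·2)=341/828, b=Δ3−h3·(2M3+M4)/6=-353/207
t_q=27/4 → seg 2, τ=3/4; S=0+413/414·τ+325/207·τ²+-1673/3726·τ³=4245/2944

  seg 0: a=3 b=473/414 c=0 d=-335/3726
  seg 1: a=4 b=-266/207 c=-335/414 d=985/3726
  seg 2: a=0 b=413/414 c=325/207 d=-1673/3726
  seg 3: a=5 b=-353/207 c=-341/138 d=341/828
S(27/4) = 4245/2944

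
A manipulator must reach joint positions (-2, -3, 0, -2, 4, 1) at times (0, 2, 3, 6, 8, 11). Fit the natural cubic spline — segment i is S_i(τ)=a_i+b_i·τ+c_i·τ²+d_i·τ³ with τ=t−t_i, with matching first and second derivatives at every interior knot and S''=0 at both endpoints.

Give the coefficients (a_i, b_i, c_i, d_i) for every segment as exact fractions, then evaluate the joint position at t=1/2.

  seg 0: a=-2 b=-642/331 c=0 d=953/2648
  seg 1: a=-3 b=1575/662 c=2859/1324 d=-2037/1324
  seg 2: a=0 b=2757/1324 c=-813/331 d=18349/35748
  seg 3: a=-2 b=797/662 c=8593/3972 d=-2513/3972
  seg 4: a=4 b=4499/1986 c=-6485/3972 d=6485/35748
S(1/2) = -61959/21184

Δ: Δ0=-1/2, Δ1=3, Δ2=-2/3, Δ3=3, Δ4=-1
row 1: diag=6, rhs=21; c'=1/6, d'=7/2
row 2: denom=8−1·1/6=47/6; d'=(-22−1·7/2)/(47/6)=-153/47
row 3: denom=10−3·18/47=416/47; d'=(22−3·-153/47)/(416/47)=1493/416
row 4: denom=10−2·47/208=993/104; d'=(-24−2·1493/416)/(993/104)=-6485/1986
back: M4=-6485/1986
back: M3=1493/416−47/208·-6485/1986=8593/1986
back: M2=-153/47−18/47·8593/1986=-1626/331
back: M1=7/2−1/6·-1626/331=2859/662
M: M0=0, M1=2859/662, M2=-1626/331, M3=8593/1986, M4=-6485/1986, M5=0
seg 0: a=-2, c=M0/2=0, d=(M1−M0)/(6·2)=953/2648, b=Δ0−h0·(2M0+M1)/6=-642/331
seg 1: a=-3, c=M1/2=2859/1324, d=(M2−M1)/(6·1)=-2037/1324, b=Δ1−h1·(2M1+M2)/6=1575/662
seg 2: a=0, c=M2/2=-813/331, d=(M3−M2)/(6·3)=18349/35748, b=Δ2−h2·(2M2+M3)/6=2757/1324
seg 3: a=-2, c=M3/2=8593/3972, d=(M4−M3)/(6·2)=-2513/3972, b=Δ3−h3·(2M3+M4)/6=797/662
seg 4: a=4, c=M4/2=-6485/3972, d=(M5−M4)/(6·3)=6485/35748, b=Δ4−h4·(2M4+M5)/6=4499/1986
t_q=1/2 → seg 0, τ=1/2; S=-2+-642/331·τ+0·τ²+953/2648·τ³=-61959/21184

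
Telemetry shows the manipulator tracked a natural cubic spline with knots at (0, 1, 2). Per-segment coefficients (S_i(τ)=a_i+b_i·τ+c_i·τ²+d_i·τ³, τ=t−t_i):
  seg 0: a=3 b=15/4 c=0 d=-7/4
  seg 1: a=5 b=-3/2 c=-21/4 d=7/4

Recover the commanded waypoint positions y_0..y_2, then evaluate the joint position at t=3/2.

y_0=3 y_1=5 y_2=0
S(3/2) = 101/32

y_0 = S_0(0) = a_0 = 3
y_1 = S_1(0) = a_1 = 5
y_2 = S_1(1) = 0
t_q=3/2 is in segment 1 (τ=1/2); S_1(τ)=101/32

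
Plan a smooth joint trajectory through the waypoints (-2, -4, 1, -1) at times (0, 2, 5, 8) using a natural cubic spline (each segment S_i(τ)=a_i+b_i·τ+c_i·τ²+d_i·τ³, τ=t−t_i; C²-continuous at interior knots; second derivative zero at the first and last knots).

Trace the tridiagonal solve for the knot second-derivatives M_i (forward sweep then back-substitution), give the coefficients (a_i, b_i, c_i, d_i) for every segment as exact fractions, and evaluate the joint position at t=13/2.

Δ: Δ0=-1, Δ1=5/3, Δ2=-2/3
row 1: diag=10, rhs=16; c'=3/10, d'=8/5
row 2: denom=12−3·3/10=111/10; d'=(-14−3·8/5)/(111/10)=-188/111
back: M2=-188/111
back: M1=8/5−3/10·-188/111=78/37
M: M0=0, M1=78/37, M2=-188/111, M3=0
seg 0: a=-2, c=M0/2=0, d=(M1−M0)/(6·2)=13/74, b=Δ0−h0·(2M0+M1)/6=-63/37
seg 1: a=-4, c=M1/2=39/37, d=(M2−M1)/(6·3)=-211/999, b=Δ1−h1·(2M1+M2)/6=15/37
seg 2: a=1, c=M2/2=-94/111, d=(M3−M2)/(6·3)=94/999, b=Δ2−h2·(2M2+M3)/6=38/37
t_q=13/2 → seg 2, τ=3/2; S=1+38/37·τ+-94/111·τ²+94/999·τ³=141/148

  seg 0: a=-2 b=-63/37 c=0 d=13/74
  seg 1: a=-4 b=15/37 c=39/37 d=-211/999
  seg 2: a=1 b=38/37 c=-94/111 d=94/999
S(13/2) = 141/148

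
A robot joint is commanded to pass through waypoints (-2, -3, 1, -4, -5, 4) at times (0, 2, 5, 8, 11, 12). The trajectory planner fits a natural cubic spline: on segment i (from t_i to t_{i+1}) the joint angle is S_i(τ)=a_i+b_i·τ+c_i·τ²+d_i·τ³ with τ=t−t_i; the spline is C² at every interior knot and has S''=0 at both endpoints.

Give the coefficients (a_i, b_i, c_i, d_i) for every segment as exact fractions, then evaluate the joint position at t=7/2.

  seg 0: a=-2 b=-6191/5958 c=0 d=803/5958
  seg 1: a=-3 b=3445/5958 c=803/993 d=-9955/53622
  seg 2: a=1 b=1244/2979 c=-5137/5958 d=2993/53622
  seg 3: a=-4 b=-19355/5958 c=-1072/2979 d=23801/53622
  seg 4: a=-5 b=19592/2979 c=7219/1986 d=-7219/5958
S(7/2) = -4977/5296

Δ: Δ0=-1/2, Δ1=4/3, Δ2=-5/3, Δ3=-1/3, Δ4=9
row 1: diag=10, rhs=11; c'=3/10, d'=11/10
row 2: denom=12−3·3/10=111/10; d'=(-18−3·11/10)/(111/10)=-71/37
row 3: denom=12−3·10/37=414/37; d'=(8−3·-71/37)/(414/37)=509/414
row 4: denom=8−3·37/138=331/46; d'=(56−3·509/414)/(331/46)=7219/993
back: M4=7219/993
back: M3=509/414−37/138·7219/993=-2144/2979
back: M2=-71/37−10/37·-2144/2979=-5137/2979
back: M1=11/10−3/10·-5137/2979=1606/993
M: M0=0, M1=1606/993, M2=-5137/2979, M3=-2144/2979, M4=7219/993, M5=0
seg 0: a=-2, c=M0/2=0, d=(M1−M0)/(6·2)=803/5958, b=Δ0−h0·(2M0+M1)/6=-6191/5958
seg 1: a=-3, c=M1/2=803/993, d=(M2−M1)/(6·3)=-9955/53622, b=Δ1−h1·(2M1+M2)/6=3445/5958
seg 2: a=1, c=M2/2=-5137/5958, d=(M3−M2)/(6·3)=2993/53622, b=Δ2−h2·(2M2+M3)/6=1244/2979
seg 3: a=-4, c=M3/2=-1072/2979, d=(M4−M3)/(6·3)=23801/53622, b=Δ3−h3·(2M3+M4)/6=-19355/5958
seg 4: a=-5, c=M4/2=7219/1986, d=(M5−M4)/(6·1)=-7219/5958, b=Δ4−h4·(2M4+M5)/6=19592/2979
t_q=7/2 → seg 1, τ=3/2; S=-3+3445/5958·τ+803/993·τ²+-9955/53622·τ³=-4977/5296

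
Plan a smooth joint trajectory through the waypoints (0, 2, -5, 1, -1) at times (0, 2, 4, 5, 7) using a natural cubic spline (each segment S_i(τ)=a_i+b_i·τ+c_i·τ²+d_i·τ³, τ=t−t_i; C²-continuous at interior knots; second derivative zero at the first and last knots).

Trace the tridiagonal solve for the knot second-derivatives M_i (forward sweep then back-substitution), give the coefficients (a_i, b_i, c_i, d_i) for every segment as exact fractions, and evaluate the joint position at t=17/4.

  seg 0: a=0 b=827/256 c=0 d=-571/1024
  seg 1: a=2 b=-443/128 c=-1713/512 d=1703/1024
  seg 2: a=-5 b=797/256 c=849/128 d=-959/256
  seg 3: a=1 b=329/64 c=-1179/256 d=393/512
S(17/4) = -63335/16384

Δ: Δ0=1, Δ1=-7/2, Δ2=6, Δ3=-1
row 1: diag=8, rhs=-27; c'=1/4, d'=-27/8
row 2: denom=6−2·1/4=11/2; d'=(57−2·-27/8)/(11/2)=255/22
row 3: denom=6−1·2/11=64/11; d'=(-42−1·255/22)/(64/11)=-1179/128
back: M3=-1179/128
back: M2=255/22−2/11·-1179/128=849/64
back: M1=-27/8−1/4·849/64=-1713/256
M: M0=0, M1=-1713/256, M2=849/64, M3=-1179/128, M4=0
seg 0: a=0, c=M0/2=0, d=(M1−M0)/(6·2)=-571/1024, b=Δ0−h0·(2M0+M1)/6=827/256
seg 1: a=2, c=M1/2=-1713/512, d=(M2−M1)/(6·2)=1703/1024, b=Δ1−h1·(2M1+M2)/6=-443/128
seg 2: a=-5, c=M2/2=849/128, d=(M3−M2)/(6·1)=-959/256, b=Δ2−h2·(2M2+M3)/6=797/256
seg 3: a=1, c=M3/2=-1179/256, d=(M4−M3)/(6·2)=393/512, b=Δ3−h3·(2M3+M4)/6=329/64
t_q=17/4 → seg 2, τ=1/4; S=-5+797/256·τ+849/128·τ²+-959/256·τ³=-63335/16384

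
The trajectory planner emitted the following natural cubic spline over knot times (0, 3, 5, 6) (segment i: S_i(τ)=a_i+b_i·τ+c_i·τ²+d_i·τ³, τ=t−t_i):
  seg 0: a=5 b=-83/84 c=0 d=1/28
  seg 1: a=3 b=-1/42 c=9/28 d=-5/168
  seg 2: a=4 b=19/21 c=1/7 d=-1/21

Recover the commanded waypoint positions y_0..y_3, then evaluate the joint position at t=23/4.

y_0=5 y_1=3 y_2=4 y_3=5
S(23/4) = 2123/448

y_0 = S_0(0) = a_0 = 5
y_1 = S_1(0) = a_1 = 3
y_2 = S_2(0) = a_2 = 4
y_3 = S_2(1) = 5
t_q=23/4 is in segment 2 (τ=3/4); S_2(τ)=2123/448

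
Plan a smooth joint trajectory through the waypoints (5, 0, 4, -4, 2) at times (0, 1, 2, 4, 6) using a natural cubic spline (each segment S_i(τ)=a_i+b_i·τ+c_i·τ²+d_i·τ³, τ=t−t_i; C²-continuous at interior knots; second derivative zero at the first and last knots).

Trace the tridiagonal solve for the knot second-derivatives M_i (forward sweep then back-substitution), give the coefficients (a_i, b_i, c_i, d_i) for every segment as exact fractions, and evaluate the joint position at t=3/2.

  seg 0: a=5 b=-219/28 c=0 d=79/28
  seg 1: a=0 b=9/14 c=237/28 d=-143/28
  seg 2: a=4 b=9/4 c=-48/7 d=209/112
  seg 3: a=-4 b=-39/14 c=243/56 d=-81/112
S(3/2) = 403/224

Δ: Δ0=-5, Δ1=4, Δ2=-4, Δ3=3
row 1: diag=4, rhs=54; c'=1/4, d'=27/2
row 2: denom=6−1·1/4=23/4; d'=(-48−1·27/2)/(23/4)=-246/23
row 3: denom=8−2·8/23=168/23; d'=(42−2·-246/23)/(168/23)=243/28
back: M3=243/28
back: M2=-246/23−8/23·243/28=-96/7
back: M1=27/2−1/4·-96/7=237/14
M: M0=0, M1=237/14, M2=-96/7, M3=243/28, M4=0
seg 0: a=5, c=M0/2=0, d=(M1−M0)/(6·1)=79/28, b=Δ0−h0·(2M0+M1)/6=-219/28
seg 1: a=0, c=M1/2=237/28, d=(M2−M1)/(6·1)=-143/28, b=Δ1−h1·(2M1+M2)/6=9/14
seg 2: a=4, c=M2/2=-48/7, d=(M3−M2)/(6·2)=209/112, b=Δ2−h2·(2M2+M3)/6=9/4
seg 3: a=-4, c=M3/2=243/56, d=(M4−M3)/(6·2)=-81/112, b=Δ3−h3·(2M3+M4)/6=-39/14
t_q=3/2 → seg 1, τ=1/2; S=0+9/14·τ+237/28·τ²+-143/28·τ³=403/224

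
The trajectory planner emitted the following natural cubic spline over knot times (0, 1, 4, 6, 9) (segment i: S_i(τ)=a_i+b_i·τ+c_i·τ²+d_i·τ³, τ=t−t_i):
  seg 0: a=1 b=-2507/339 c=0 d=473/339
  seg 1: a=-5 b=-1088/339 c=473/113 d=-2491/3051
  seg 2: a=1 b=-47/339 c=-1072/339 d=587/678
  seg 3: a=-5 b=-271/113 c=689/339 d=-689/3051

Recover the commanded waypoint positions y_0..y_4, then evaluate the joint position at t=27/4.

y_0=1 y_1=-5 y_2=1 y_3=-5 y_4=0
S(27/4) = -41589/7232

y_0 = S_0(0) = a_0 = 1
y_1 = S_1(0) = a_1 = -5
y_2 = S_2(0) = a_2 = 1
y_3 = S_3(0) = a_3 = -5
y_4 = S_3(3) = 0
t_q=27/4 is in segment 3 (τ=3/4); S_3(τ)=-41589/7232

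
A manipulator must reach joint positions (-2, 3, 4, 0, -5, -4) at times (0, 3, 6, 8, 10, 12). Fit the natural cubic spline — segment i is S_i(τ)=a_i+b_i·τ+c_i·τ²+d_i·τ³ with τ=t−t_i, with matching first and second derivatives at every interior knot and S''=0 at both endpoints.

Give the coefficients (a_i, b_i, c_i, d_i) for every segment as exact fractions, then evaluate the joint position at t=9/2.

  seg 0: a=-2 b=971/523 c=0 d=-298/14121
  seg 1: a=3 b=673/523 c=-298/1569 d=-602/14121
  seg 2: a=4 b=-525/523 c=-300/523 d=79/2092
  seg 3: a=0 b=-1488/523 c=-363/1046 d=1087/4184
  seg 4: a=-5 b=-1167/1046 c=2535/2092 d=-845/4184
S(9/2) = 9119/2092

Δ: Δ0=5/3, Δ1=1/3, Δ2=-2, Δ3=-5/2, Δ4=1/2
row 1: diag=12, rhs=-8; c'=1/4, d'=-2/3
row 2: denom=10−3·1/4=37/4; d'=(-14−3·-2/3)/(37/4)=-48/37
row 3: denom=8−2·8/37=280/37; d'=(-3−2·-48/37)/(280/37)=-3/56
row 4: denom=8−2·37/140=523/70; d'=(18−2·-3/56)/(523/70)=2535/1046
back: M4=2535/1046
back: M3=-3/56−37/140·2535/1046=-363/523
back: M2=-48/37−8/37·-363/523=-600/523
back: M1=-2/3−1/4·-600/523=-596/1569
M: M0=0, M1=-596/1569, M2=-600/523, M3=-363/523, M4=2535/1046, M5=0
seg 0: a=-2, c=M0/2=0, d=(M1−M0)/(6·3)=-298/14121, b=Δ0−h0·(2M0+M1)/6=971/523
seg 1: a=3, c=M1/2=-298/1569, d=(M2−M1)/(6·3)=-602/14121, b=Δ1−h1·(2M1+M2)/6=673/523
seg 2: a=4, c=M2/2=-300/523, d=(M3−M2)/(6·2)=79/2092, b=Δ2−h2·(2M2+M3)/6=-525/523
seg 3: a=0, c=M3/2=-363/1046, d=(M4−M3)/(6·2)=1087/4184, b=Δ3−h3·(2M3+M4)/6=-1488/523
seg 4: a=-5, c=M4/2=2535/2092, d=(M5−M4)/(6·2)=-845/4184, b=Δ4−h4·(2M4+M5)/6=-1167/1046
t_q=9/2 → seg 1, τ=3/2; S=3+673/523·τ+-298/1569·τ²+-602/14121·τ³=9119/2092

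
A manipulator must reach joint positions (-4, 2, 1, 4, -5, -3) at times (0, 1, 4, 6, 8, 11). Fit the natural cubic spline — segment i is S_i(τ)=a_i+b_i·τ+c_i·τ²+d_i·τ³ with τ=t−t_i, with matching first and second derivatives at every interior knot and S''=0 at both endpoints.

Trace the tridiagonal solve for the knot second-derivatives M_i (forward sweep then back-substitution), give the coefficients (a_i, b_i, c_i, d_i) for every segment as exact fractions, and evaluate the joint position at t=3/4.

  seg 0: a=-4 b=332/47 c=0 d=-50/47
  seg 1: a=2 b=182/47 c=-150/47 d=757/1269
  seg 2: a=1 b=39/47 c=307/141 d=-1039/1128
  seg 3: a=4 b=-427/282 c=-1889/564 d=349/376
  seg 4: a=-5 b=-532/141 c=313/141 d=-313/1269
S(3/4) = 1277/1504

Δ: Δ0=6, Δ1=-1/3, Δ2=3/2, Δ3=-9/2, Δ4=2/3
row 1: diag=8, rhs=-38; c'=3/8, d'=-19/4
row 2: denom=10−3·3/8=71/8; d'=(11−3·-19/4)/(71/8)=202/71
row 3: denom=8−2·16/71=536/71; d'=(-36−2·202/71)/(536/71)=-370/67
row 4: denom=10−2·71/268=1269/134; d'=(31−2·-370/67)/(1269/134)=626/141
back: M4=626/141
back: M3=-370/67−71/268·626/141=-1889/282
back: M2=202/71−16/71·-1889/282=614/141
back: M1=-19/4−3/8·614/141=-300/47
M: M0=0, M1=-300/47, M2=614/141, M3=-1889/282, M4=626/141, M5=0
seg 0: a=-4, c=M0/2=0, d=(M1−M0)/(6·1)=-50/47, b=Δ0−h0·(2M0+M1)/6=332/47
seg 1: a=2, c=M1/2=-150/47, d=(M2−M1)/(6·3)=757/1269, b=Δ1−h1·(2M1+M2)/6=182/47
seg 2: a=1, c=M2/2=307/141, d=(M3−M2)/(6·2)=-1039/1128, b=Δ2−h2·(2M2+M3)/6=39/47
seg 3: a=4, c=M3/2=-1889/564, d=(M4−M3)/(6·2)=349/376, b=Δ3−h3·(2M3+M4)/6=-427/282
seg 4: a=-5, c=M4/2=313/141, d=(M5−M4)/(6·3)=-313/1269, b=Δ4−h4·(2M4+M5)/6=-532/141
t_q=3/4 → seg 0, τ=3/4; S=-4+332/47·τ+0·τ²+-50/47·τ³=1277/1504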